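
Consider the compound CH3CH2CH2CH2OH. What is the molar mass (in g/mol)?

74.12 g/mol

Atom tally by fragment:
  CH3 → C:1 H:3
  CH2 → C:1 H:2
  CH2CH2OH → C:2 H:5 O:1
Element totals:
  C: 4
  H: 10
  O: 1
Molecular formula: C4H10O.
  M = 4(12.011) + 10(1.008) + 15.999
    = 48.044 + 10.080 + 15.999 = 74.123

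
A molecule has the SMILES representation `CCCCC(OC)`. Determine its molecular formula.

C6H14O

Atom tally by fragment:
  CH3 → C:1 H:3
  CH2 → C:1 H:2
  CH2 → C:1 H:2
  CH2 → C:1 H:2
  CH2OCH3 → C:2 H:5 O:1
Element totals:
  C: 6
  H: 14
  O: 1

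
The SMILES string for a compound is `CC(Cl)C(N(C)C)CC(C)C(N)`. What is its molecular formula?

C9H21ClN2

Atom tally by fragment:
  CH3 → C:1 H:3
  CH(Cl) → C:1 H:1 Cl:1
  CH(N(CH3)2) → C:3 H:7 N:1
  CH2 → C:1 H:2
  CH(CH3) → C:2 H:4
  CH2NH2 → C:1 H:4 N:1
Element totals:
  C: 9
  H: 21
  Cl: 1
  N: 2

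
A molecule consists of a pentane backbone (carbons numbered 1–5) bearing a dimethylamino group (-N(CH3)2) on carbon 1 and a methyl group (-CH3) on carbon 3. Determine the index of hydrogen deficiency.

0

Atom tally by fragment:
  (CH3)2NCH2 → C:3 H:8 N:1
  CH2 → C:1 H:2
  CH(CH3) → C:2 H:4
  CH2 → C:1 H:2
  CH3 → C:1 H:3
Element totals:
  C: 8
  H: 19
  N: 1
Molecular formula: C8H19N.
DoU = (2C + 2 + N − H − X) / 2 = (2·8 + 2 + 1 − 19 − 0) / 2 = 0.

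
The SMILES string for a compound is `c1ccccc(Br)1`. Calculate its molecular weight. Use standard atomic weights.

157.01 g/mol

Atom tally by fragment:
  benzene ring core → C:6 H:6
  (− 1 ring H displaced by substituents)
  + Br → Br:1
Element totals:
  C: 6
  H: 5
  Br: 1
Molecular formula: C6H5Br.
  M = 6(12.011) + 5(1.008) + 79.904
    = 72.066 + 5.040 + 79.904 = 157.010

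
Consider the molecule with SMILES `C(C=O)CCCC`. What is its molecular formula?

Atom tally by fragment:
  OHCCH2 → C:2 H:3 O:1
  CH2 → C:1 H:2
  CH2 → C:1 H:2
  CH2 → C:1 H:2
  CH3 → C:1 H:3
Element totals:
  C: 6
  H: 12
  O: 1

C6H12O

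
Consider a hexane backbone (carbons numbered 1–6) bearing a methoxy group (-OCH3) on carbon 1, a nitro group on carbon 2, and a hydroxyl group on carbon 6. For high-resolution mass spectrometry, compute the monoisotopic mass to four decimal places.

177.1001

Atom tally by fragment:
  CH3OCH2 → C:2 H:5 O:1
  CH(NO2) → C:1 H:1 N:1 O:2
  CH2 → C:1 H:2
  CH2 → C:1 H:2
  CH2 → C:1 H:2
  CH2OH → C:1 H:3 O:1
Element totals:
  C: 7
  H: 15
  N: 1
  O: 4
Molecular formula: C7H15NO4.
  M = 7(12.0) + 15(1.007825) + 14.003074 + 4(15.994915)
    = 84.000000 + 15.117375 + 14.003074 + 63.979660 = 177.100109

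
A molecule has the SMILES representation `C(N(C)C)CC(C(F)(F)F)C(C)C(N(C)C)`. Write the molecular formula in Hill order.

C11H23F3N2

Atom tally by fragment:
  (CH3)2NCH2 → C:3 H:8 N:1
  CH2 → C:1 H:2
  CH(CF3) → C:2 H:1 F:3
  CH(CH3) → C:2 H:4
  CH2N(CH3)2 → C:3 H:8 N:1
Element totals:
  C: 11
  H: 23
  F: 3
  N: 2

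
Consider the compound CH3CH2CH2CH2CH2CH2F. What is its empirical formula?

Atom tally by fragment:
  CH3 → C:1 H:3
  CH2 → C:1 H:2
  CH2 → C:1 H:2
  CH2 → C:1 H:2
  CH2 → C:1 H:2
  CH2F → C:1 H:2 F:1
Element totals:
  C: 6
  H: 13
  F: 1
Molecular formula: C6H13F.
gcd of subscripts (6, 1, 13) = 1, so the empirical formula equals the molecular formula.

C6H13F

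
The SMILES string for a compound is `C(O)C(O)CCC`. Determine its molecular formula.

C5H12O2

Atom tally by fragment:
  HOCH2 → C:1 H:3 O:1
  CH(OH) → C:1 H:2 O:1
  CH2 → C:1 H:2
  CH2 → C:1 H:2
  CH3 → C:1 H:3
Element totals:
  C: 5
  H: 12
  O: 2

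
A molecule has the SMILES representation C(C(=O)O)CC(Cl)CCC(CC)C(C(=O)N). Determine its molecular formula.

C11H20ClNO3

Atom tally by fragment:
  HOOCCH2 → C:2 H:3 O:2
  CH2 → C:1 H:2
  CH(Cl) → C:1 H:1 Cl:1
  CH2 → C:1 H:2
  CH2 → C:1 H:2
  CH(C2H5) → C:3 H:6
  CH2CONH2 → C:2 H:4 O:1 N:1
Element totals:
  C: 11
  H: 20
  Cl: 1
  N: 1
  O: 3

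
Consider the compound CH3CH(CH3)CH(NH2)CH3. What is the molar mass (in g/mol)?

Element totals:
  C: 5
  H: 13
  N: 1
Molecular formula: C5H13N.
  M = 5(12.011) + 13(1.008) + 14.007
    = 60.055 + 13.104 + 14.007 = 87.166

87.17 g/mol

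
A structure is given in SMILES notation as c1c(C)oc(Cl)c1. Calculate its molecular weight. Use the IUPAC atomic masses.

116.54 g/mol

Atom tally by fragment:
  furan ring core → C:4 H:4 O:1
  (− 2 ring H displaced by substituents)
  + CH3 → C:1 H:3
  + Cl → Cl:1
Element totals:
  C: 5
  H: 5
  Cl: 1
  O: 1
Molecular formula: C5H5ClO.
  M = 5(12.011) + 5(1.008) + 35.45 + 15.999
    = 60.055 + 5.040 + 35.450 + 15.999 = 116.544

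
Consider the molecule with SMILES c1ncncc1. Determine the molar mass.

80.09 g/mol

Atom tally by fragment:
  pyrimidine ring core → C:4 H:4 N:2
Element totals:
  C: 4
  H: 4
  N: 2
Molecular formula: C4H4N2.
  M = 4(12.011) + 4(1.008) + 2(14.007)
    = 48.044 + 4.032 + 28.014 = 80.090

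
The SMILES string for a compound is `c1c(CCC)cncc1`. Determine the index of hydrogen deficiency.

4

Atom tally by fragment:
  pyridine ring core → C:5 H:5 N:1
  (− 1 ring H displaced by substituents)
  + CH2CH2CH3 → C:3 H:7
Element totals:
  C: 8
  H: 11
  N: 1
Molecular formula: C8H11N.
DoU = (2C + 2 + N − H − X) / 2 = (2·8 + 2 + 1 − 11 − 0) / 2 = 4.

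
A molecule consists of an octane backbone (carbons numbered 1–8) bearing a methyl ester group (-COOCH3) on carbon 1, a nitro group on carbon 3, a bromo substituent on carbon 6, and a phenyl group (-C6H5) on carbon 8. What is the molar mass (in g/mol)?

Atom tally by fragment:
  CH3OOCCH2 → C:3 H:5 O:2
  CH2 → C:1 H:2
  CH(NO2) → C:1 H:1 N:1 O:2
  CH2 → C:1 H:2
  CH2 → C:1 H:2
  CH(Br) → C:1 H:1 Br:1
  CH2 → C:1 H:2
  CH2C6H5 → C:7 H:7
Element totals:
  C: 16
  H: 22
  Br: 1
  N: 1
  O: 4
Molecular formula: C16H22BrNO4.
  M = 16(12.011) + 22(1.008) + 79.904 + 14.007 + 4(15.999)
    = 192.176 + 22.176 + 79.904 + 14.007 + 63.996 = 372.259

372.26 g/mol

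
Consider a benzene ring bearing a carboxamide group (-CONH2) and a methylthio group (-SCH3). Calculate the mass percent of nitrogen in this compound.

Atom tally by fragment:
  benzene ring core → C:6 H:6
  (− 2 ring H displaced by substituents)
  + CONH2 → C:1 H:2 O:1 N:1
  + SCH3 → C:1 H:3 S:1
Element totals:
  C: 8
  H: 9
  N: 1
  O: 1
  S: 1
Molecular formula: C8H9NOS.
Molar mass = 167.226 g/mol.
Mass from N: 1 × 14.007 = 14.007 g/mol.
%N = 14.007 / 167.226 × 100 = 8.38%.

8.38%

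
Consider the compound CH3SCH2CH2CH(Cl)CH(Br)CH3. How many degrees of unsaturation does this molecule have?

Atom tally by fragment:
  CH3SCH2 → C:2 H:5 S:1
  CH2 → C:1 H:2
  CH(Cl) → C:1 H:1 Cl:1
  CH(Br) → C:1 H:1 Br:1
  CH3 → C:1 H:3
Element totals:
  C: 6
  H: 12
  Br: 1
  Cl: 1
  S: 1
Molecular formula: C6H12BrClS.
DoU = (2C + 2 + N − H − X) / 2 = (2·6 + 2 + 0 − 12 − 2) / 2 = 0.

0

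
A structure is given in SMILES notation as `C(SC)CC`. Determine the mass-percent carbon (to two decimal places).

53.27%

Atom tally by fragment:
  CH3SCH2 → C:2 H:5 S:1
  CH2 → C:1 H:2
  CH3 → C:1 H:3
Element totals:
  C: 4
  H: 10
  S: 1
Molecular formula: C4H10S.
Molar mass = 90.184 g/mol.
Mass from C: 4 × 12.011 = 48.044 g/mol.
%C = 48.044 / 90.184 × 100 = 53.27%.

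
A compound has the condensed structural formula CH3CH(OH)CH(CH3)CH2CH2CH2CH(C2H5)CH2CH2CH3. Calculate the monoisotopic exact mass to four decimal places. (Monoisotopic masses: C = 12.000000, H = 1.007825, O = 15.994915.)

200.2140

Atom tally by fragment:
  CH3 → C:1 H:3
  CH(OH) → C:1 H:2 O:1
  CH(CH3) → C:2 H:4
  CH2 → C:1 H:2
  CH2 → C:1 H:2
  CH2 → C:1 H:2
  CH(C2H5) → C:3 H:6
  CH2 → C:1 H:2
  CH2 → C:1 H:2
  CH3 → C:1 H:3
Element totals:
  C: 13
  H: 28
  O: 1
Molecular formula: C13H28O.
  M = 13(12.0) + 28(1.007825) + 15.994915
    = 156.000000 + 28.219100 + 15.994915 = 200.214015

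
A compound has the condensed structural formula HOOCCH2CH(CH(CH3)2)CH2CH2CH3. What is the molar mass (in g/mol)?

Atom tally by fragment:
  HOOCCH2 → C:2 H:3 O:2
  CH(CH(CH3)2) → C:4 H:8
  CH2 → C:1 H:2
  CH2 → C:1 H:2
  CH3 → C:1 H:3
Element totals:
  C: 9
  H: 18
  O: 2
Molecular formula: C9H18O2.
  M = 9(12.011) + 18(1.008) + 2(15.999)
    = 108.099 + 18.144 + 31.998 = 158.241

158.24 g/mol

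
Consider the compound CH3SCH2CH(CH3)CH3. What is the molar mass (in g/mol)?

104.21 g/mol

Atom tally by fragment:
  CH3SCH2 → C:2 H:5 S:1
  CH(CH3) → C:2 H:4
  CH3 → C:1 H:3
Element totals:
  C: 5
  H: 12
  S: 1
Molecular formula: C5H12S.
  M = 5(12.011) + 12(1.008) + 32.06
    = 60.055 + 12.096 + 32.060 = 104.211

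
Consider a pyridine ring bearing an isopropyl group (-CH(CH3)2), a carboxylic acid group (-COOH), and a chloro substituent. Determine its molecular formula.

C9H10ClNO2

Atom tally by fragment:
  pyridine ring core → C:5 H:5 N:1
  (− 3 ring H displaced by substituents)
  + CH(CH3)2 → C:3 H:7
  + COOH → C:1 H:1 O:2
  + Cl → Cl:1
Element totals:
  C: 9
  H: 10
  Cl: 1
  N: 1
  O: 2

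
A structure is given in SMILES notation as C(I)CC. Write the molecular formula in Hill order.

Atom tally by fragment:
  ICH2 → C:1 H:2 I:1
  CH2 → C:1 H:2
  CH3 → C:1 H:3
Element totals:
  C: 3
  H: 7
  I: 1

C3H7I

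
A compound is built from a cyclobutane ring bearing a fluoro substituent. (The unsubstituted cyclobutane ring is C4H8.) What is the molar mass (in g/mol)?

74.10 g/mol

Atom tally by fragment:
  cyclobutane ring core → C:4 H:8
  (− 1 ring H displaced by substituents)
  + F → F:1
Element totals:
  C: 4
  H: 7
  F: 1
Molecular formula: C4H7F.
  M = 4(12.011) + 7(1.008) + 18.998
    = 48.044 + 7.056 + 18.998 = 74.098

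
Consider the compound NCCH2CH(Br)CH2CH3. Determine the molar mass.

Element totals:
  C: 5
  H: 8
  Br: 1
  N: 1
Molecular formula: C5H8BrN.
  M = 5(12.011) + 8(1.008) + 79.904 + 14.007
    = 60.055 + 8.064 + 79.904 + 14.007 = 162.030

162.03 g/mol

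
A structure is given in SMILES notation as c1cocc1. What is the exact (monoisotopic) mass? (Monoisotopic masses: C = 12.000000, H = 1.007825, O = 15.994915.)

68.0262

Atom tally by fragment:
  furan ring core → C:4 H:4 O:1
Element totals:
  C: 4
  H: 4
  O: 1
Molecular formula: C4H4O.
  M = 4(12.0) + 4(1.007825) + 15.994915
    = 48.000000 + 4.031300 + 15.994915 = 68.026215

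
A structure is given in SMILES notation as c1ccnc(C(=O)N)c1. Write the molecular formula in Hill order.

Atom tally by fragment:
  pyridine ring core → C:5 H:5 N:1
  (− 1 ring H displaced by substituents)
  + CONH2 → C:1 H:2 O:1 N:1
Element totals:
  C: 6
  H: 6
  N: 2
  O: 1

C6H6N2O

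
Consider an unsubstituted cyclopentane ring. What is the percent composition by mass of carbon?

Atom tally by fragment:
  cyclopentane ring core → C:5 H:10
Element totals:
  C: 5
  H: 10
Molecular formula: C5H10.
Molar mass = 70.135 g/mol.
Mass from C: 5 × 12.011 = 60.055 g/mol.
%C = 60.055 / 70.135 × 100 = 85.63%.

85.63%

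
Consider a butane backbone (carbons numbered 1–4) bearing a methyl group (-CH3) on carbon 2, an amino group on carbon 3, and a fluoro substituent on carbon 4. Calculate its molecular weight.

105.16 g/mol

Atom tally by fragment:
  CH3 → C:1 H:3
  CH(CH3) → C:2 H:4
  CH(NH2) → C:1 H:3 N:1
  CH2F → C:1 H:2 F:1
Element totals:
  C: 5
  H: 12
  F: 1
  N: 1
Molecular formula: C5H12FN.
  M = 5(12.011) + 12(1.008) + 18.998 + 14.007
    = 60.055 + 12.096 + 18.998 + 14.007 = 105.156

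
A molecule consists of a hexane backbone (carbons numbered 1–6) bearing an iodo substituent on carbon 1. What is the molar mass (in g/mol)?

Atom tally by fragment:
  ICH2 → C:1 H:2 I:1
  CH2 → C:1 H:2
  CH2 → C:1 H:2
  CH2 → C:1 H:2
  CH2 → C:1 H:2
  CH3 → C:1 H:3
Element totals:
  C: 6
  H: 13
  I: 1
Molecular formula: C6H13I.
  M = 6(12.011) + 13(1.008) + 126.904
    = 72.066 + 13.104 + 126.904 = 212.074

212.07 g/mol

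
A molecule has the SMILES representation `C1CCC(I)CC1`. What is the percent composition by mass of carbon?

Atom tally by fragment:
  cyclohexane ring core → C:6 H:12
  (− 1 ring H displaced by substituents)
  + I → I:1
Element totals:
  C: 6
  H: 11
  I: 1
Molecular formula: C6H11I.
Molar mass = 210.058 g/mol.
Mass from C: 6 × 12.011 = 72.066 g/mol.
%C = 72.066 / 210.058 × 100 = 34.31%.

34.31%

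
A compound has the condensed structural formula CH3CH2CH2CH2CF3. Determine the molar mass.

Atom tally by fragment:
  CH3 → C:1 H:3
  CH2 → C:1 H:2
  CH2 → C:1 H:2
  CH2CF3 → C:2 H:2 F:3
Element totals:
  C: 5
  H: 9
  F: 3
Molecular formula: C5H9F3.
  M = 5(12.011) + 9(1.008) + 3(18.998)
    = 60.055 + 9.072 + 56.994 = 126.121

126.12 g/mol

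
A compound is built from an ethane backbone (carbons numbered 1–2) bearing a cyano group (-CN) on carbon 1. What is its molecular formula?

Atom tally by fragment:
  NCCH2 → C:2 H:2 N:1
  CH3 → C:1 H:3
Element totals:
  C: 3
  H: 5
  N: 1

C3H5N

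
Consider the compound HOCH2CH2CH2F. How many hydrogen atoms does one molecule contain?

Atom tally by fragment:
  HOCH2 → C:1 H:3 O:1
  CH2 → C:1 H:2
  CH2F → C:1 H:2 F:1
Element totals:
  C: 3
  H: 7
  F: 1
  O: 1

7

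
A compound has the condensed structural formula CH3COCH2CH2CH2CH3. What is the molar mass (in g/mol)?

100.16 g/mol

Atom tally by fragment:
  CH3COCH2 → C:3 H:5 O:1
  CH2 → C:1 H:2
  CH2 → C:1 H:2
  CH3 → C:1 H:3
Element totals:
  C: 6
  H: 12
  O: 1
Molecular formula: C6H12O.
  M = 6(12.011) + 12(1.008) + 15.999
    = 72.066 + 12.096 + 15.999 = 100.161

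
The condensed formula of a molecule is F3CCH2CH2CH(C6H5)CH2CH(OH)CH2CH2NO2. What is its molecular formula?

C14H18F3NO3

Element totals:
  C: 14
  H: 18
  F: 3
  N: 1
  O: 3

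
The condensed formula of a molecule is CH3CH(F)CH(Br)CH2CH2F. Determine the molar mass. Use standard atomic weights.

187.03 g/mol

Atom tally by fragment:
  CH3 → C:1 H:3
  CH(F) → C:1 H:1 F:1
  CH(Br) → C:1 H:1 Br:1
  CH2 → C:1 H:2
  CH2F → C:1 H:2 F:1
Element totals:
  C: 5
  H: 9
  Br: 1
  F: 2
Molecular formula: C5H9BrF2.
  M = 5(12.011) + 9(1.008) + 79.904 + 2(18.998)
    = 60.055 + 9.072 + 79.904 + 37.996 = 187.027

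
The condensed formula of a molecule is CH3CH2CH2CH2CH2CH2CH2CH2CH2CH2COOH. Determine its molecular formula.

C11H22O2

Element totals:
  C: 11
  H: 22
  O: 2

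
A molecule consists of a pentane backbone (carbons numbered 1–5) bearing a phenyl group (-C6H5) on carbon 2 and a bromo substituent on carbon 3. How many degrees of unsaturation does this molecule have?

4

Atom tally by fragment:
  CH3 → C:1 H:3
  CH(C6H5) → C:7 H:6
  CH(Br) → C:1 H:1 Br:1
  CH2 → C:1 H:2
  CH3 → C:1 H:3
Element totals:
  C: 11
  H: 15
  Br: 1
Molecular formula: C11H15Br.
DoU = (2C + 2 + N − H − X) / 2 = (2·11 + 2 + 0 − 15 − 1) / 2 = 4.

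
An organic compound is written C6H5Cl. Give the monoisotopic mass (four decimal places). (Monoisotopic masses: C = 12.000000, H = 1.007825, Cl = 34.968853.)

Atom tally by fragment:
  benzene ring core → C:6 H:6
  (− 1 ring H displaced by substituents)
  + Cl → Cl:1
Element totals:
  C: 6
  H: 5
  Cl: 1
Molecular formula: C6H5Cl.
  M = 6(12.0) + 5(1.007825) + 34.968853
    = 72.000000 + 5.039125 + 34.968853 = 112.007978

112.0080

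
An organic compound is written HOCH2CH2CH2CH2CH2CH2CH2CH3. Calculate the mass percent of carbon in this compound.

Element totals:
  C: 8
  H: 18
  O: 1
Molecular formula: C8H18O.
Molar mass = 130.231 g/mol.
Mass from C: 8 × 12.011 = 96.088 g/mol.
%C = 96.088 / 130.231 × 100 = 73.78%.

73.78%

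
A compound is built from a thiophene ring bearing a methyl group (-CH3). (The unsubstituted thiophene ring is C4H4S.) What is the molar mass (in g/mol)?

Atom tally by fragment:
  thiophene ring core → C:4 H:4 S:1
  (− 1 ring H displaced by substituents)
  + CH3 → C:1 H:3
Element totals:
  C: 5
  H: 6
  S: 1
Molecular formula: C5H6S.
  M = 5(12.011) + 6(1.008) + 32.06
    = 60.055 + 6.048 + 32.060 = 98.163

98.16 g/mol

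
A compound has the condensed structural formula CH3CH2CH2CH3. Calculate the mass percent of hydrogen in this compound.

17.34%

Element totals:
  C: 4
  H: 10
Molecular formula: C4H10.
Molar mass = 58.124 g/mol.
Mass from H: 10 × 1.008 = 10.080 g/mol.
%H = 10.080 / 58.124 × 100 = 17.34%.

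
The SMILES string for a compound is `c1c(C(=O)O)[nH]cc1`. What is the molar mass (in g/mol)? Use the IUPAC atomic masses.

Atom tally by fragment:
  pyrrole ring core → C:4 H:5 N:1
  (− 1 ring H displaced by substituents)
  + COOH → C:1 H:1 O:2
Element totals:
  C: 5
  H: 5
  N: 1
  O: 2
Molecular formula: C5H5NO2.
  M = 5(12.011) + 5(1.008) + 14.007 + 2(15.999)
    = 60.055 + 5.040 + 14.007 + 31.998 = 111.100

111.10 g/mol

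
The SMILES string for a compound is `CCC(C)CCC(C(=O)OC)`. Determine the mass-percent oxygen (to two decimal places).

Atom tally by fragment:
  CH3 → C:1 H:3
  CH2 → C:1 H:2
  CH(CH3) → C:2 H:4
  CH2 → C:1 H:2
  CH2 → C:1 H:2
  CH2COOCH3 → C:3 H:5 O:2
Element totals:
  C: 9
  H: 18
  O: 2
Molecular formula: C9H18O2.
Molar mass = 158.241 g/mol.
Mass from O: 2 × 15.999 = 31.998 g/mol.
%O = 31.998 / 158.241 × 100 = 20.22%.

20.22%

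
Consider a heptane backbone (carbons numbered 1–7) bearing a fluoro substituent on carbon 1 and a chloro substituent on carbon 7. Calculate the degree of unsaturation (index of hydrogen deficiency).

Atom tally by fragment:
  FCH2 → C:1 H:2 F:1
  CH2 → C:1 H:2
  CH2 → C:1 H:2
  CH2 → C:1 H:2
  CH2 → C:1 H:2
  CH2 → C:1 H:2
  CH2Cl → C:1 H:2 Cl:1
Element totals:
  C: 7
  H: 14
  Cl: 1
  F: 1
Molecular formula: C7H14ClF.
DoU = (2C + 2 + N − H − X) / 2 = (2·7 + 2 + 0 − 14 − 2) / 2 = 0.

0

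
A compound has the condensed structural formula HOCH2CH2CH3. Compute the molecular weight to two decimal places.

Atom tally by fragment:
  HOCH2 → C:1 H:3 O:1
  CH2 → C:1 H:2
  CH3 → C:1 H:3
Element totals:
  C: 3
  H: 8
  O: 1
Molecular formula: C3H8O.
  M = 3(12.011) + 8(1.008) + 15.999
    = 36.033 + 8.064 + 15.999 = 60.096

60.10 g/mol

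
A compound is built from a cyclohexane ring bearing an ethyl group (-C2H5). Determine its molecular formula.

C8H16

Atom tally by fragment:
  cyclohexane ring core → C:6 H:12
  (− 1 ring H displaced by substituents)
  + C2H5 → C:2 H:5
Element totals:
  C: 8
  H: 16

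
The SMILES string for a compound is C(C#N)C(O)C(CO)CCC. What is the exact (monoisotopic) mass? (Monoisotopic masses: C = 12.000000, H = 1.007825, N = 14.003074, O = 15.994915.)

157.1103

Atom tally by fragment:
  NCCH2 → C:2 H:2 N:1
  CH(OH) → C:1 H:2 O:1
  CH(CH2OH) → C:2 H:4 O:1
  CH2 → C:1 H:2
  CH2 → C:1 H:2
  CH3 → C:1 H:3
Element totals:
  C: 8
  H: 15
  N: 1
  O: 2
Molecular formula: C8H15NO2.
  M = 8(12.0) + 15(1.007825) + 14.003074 + 2(15.994915)
    = 96.000000 + 15.117375 + 14.003074 + 31.989830 = 157.110279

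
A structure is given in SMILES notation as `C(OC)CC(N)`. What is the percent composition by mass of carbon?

53.90%

Atom tally by fragment:
  CH3OCH2 → C:2 H:5 O:1
  CH2 → C:1 H:2
  CH2NH2 → C:1 H:4 N:1
Element totals:
  C: 4
  H: 11
  N: 1
  O: 1
Molecular formula: C4H11NO.
Molar mass = 89.138 g/mol.
Mass from C: 4 × 12.011 = 48.044 g/mol.
%C = 48.044 / 89.138 × 100 = 53.90%.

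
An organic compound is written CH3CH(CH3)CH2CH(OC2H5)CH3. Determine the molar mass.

Atom tally by fragment:
  CH3 → C:1 H:3
  CH(CH3) → C:2 H:4
  CH2 → C:1 H:2
  CH(OC2H5) → C:3 H:6 O:1
  CH3 → C:1 H:3
Element totals:
  C: 8
  H: 18
  O: 1
Molecular formula: C8H18O.
  M = 8(12.011) + 18(1.008) + 15.999
    = 96.088 + 18.144 + 15.999 = 130.231

130.23 g/mol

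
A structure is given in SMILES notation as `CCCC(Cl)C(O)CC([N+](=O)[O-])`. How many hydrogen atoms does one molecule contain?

Atom tally by fragment:
  CH3 → C:1 H:3
  CH2 → C:1 H:2
  CH2 → C:1 H:2
  CH(Cl) → C:1 H:1 Cl:1
  CH(OH) → C:1 H:2 O:1
  CH2 → C:1 H:2
  CH2NO2 → C:1 H:2 N:1 O:2
Element totals:
  C: 7
  H: 14
  Cl: 1
  N: 1
  O: 3

14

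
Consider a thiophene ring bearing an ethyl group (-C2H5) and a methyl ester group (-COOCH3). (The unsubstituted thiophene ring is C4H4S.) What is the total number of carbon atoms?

8

Atom tally by fragment:
  thiophene ring core → C:4 H:4 S:1
  (− 2 ring H displaced by substituents)
  + C2H5 → C:2 H:5
  + COOCH3 → C:2 H:3 O:2
Element totals:
  C: 8
  H: 10
  O: 2
  S: 1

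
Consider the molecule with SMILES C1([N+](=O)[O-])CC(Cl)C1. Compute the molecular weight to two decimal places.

Atom tally by fragment:
  cyclobutane ring core → C:4 H:8
  (− 2 ring H displaced by substituents)
  + NO2 → N:1 O:2
  + Cl → Cl:1
Element totals:
  C: 4
  H: 6
  Cl: 1
  N: 1
  O: 2
Molecular formula: C4H6ClNO2.
  M = 4(12.011) + 6(1.008) + 35.45 + 14.007 + 2(15.999)
    = 48.044 + 6.048 + 35.450 + 14.007 + 31.998 = 135.547

135.55 g/mol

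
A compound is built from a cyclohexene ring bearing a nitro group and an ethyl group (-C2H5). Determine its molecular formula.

C8H13NO2

Atom tally by fragment:
  cyclohexene ring core → C:6 H:10
  (− 2 ring H displaced by substituents)
  + NO2 → N:1 O:2
  + C2H5 → C:2 H:5
Element totals:
  C: 8
  H: 13
  N: 1
  O: 2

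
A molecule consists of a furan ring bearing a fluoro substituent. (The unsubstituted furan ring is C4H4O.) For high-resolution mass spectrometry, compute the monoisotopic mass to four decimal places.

Atom tally by fragment:
  furan ring core → C:4 H:4 O:1
  (− 1 ring H displaced by substituents)
  + F → F:1
Element totals:
  C: 4
  H: 3
  F: 1
  O: 1
Molecular formula: C4H3FO.
  M = 4(12.0) + 3(1.007825) + 18.998403 + 15.994915
    = 48.000000 + 3.023475 + 18.998403 + 15.994915 = 86.016793

86.0168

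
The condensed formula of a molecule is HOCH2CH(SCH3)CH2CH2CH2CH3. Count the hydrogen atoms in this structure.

Element totals:
  C: 7
  H: 16
  O: 1
  S: 1

16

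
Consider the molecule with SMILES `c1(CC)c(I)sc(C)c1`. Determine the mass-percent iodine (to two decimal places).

Atom tally by fragment:
  thiophene ring core → C:4 H:4 S:1
  (− 3 ring H displaced by substituents)
  + C2H5 → C:2 H:5
  + I → I:1
  + CH3 → C:1 H:3
Element totals:
  C: 7
  H: 9
  I: 1
  S: 1
Molecular formula: C7H9IS.
Molar mass = 252.113 g/mol.
Mass from I: 1 × 126.904 = 126.904 g/mol.
%I = 126.904 / 252.113 × 100 = 50.34%.

50.34%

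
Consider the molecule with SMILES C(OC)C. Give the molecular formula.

Atom tally by fragment:
  CH3OCH2 → C:2 H:5 O:1
  CH3 → C:1 H:3
Element totals:
  C: 3
  H: 8
  O: 1

C3H8O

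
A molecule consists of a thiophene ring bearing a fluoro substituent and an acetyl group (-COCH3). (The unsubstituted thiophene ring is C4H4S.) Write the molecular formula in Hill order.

Atom tally by fragment:
  thiophene ring core → C:4 H:4 S:1
  (− 2 ring H displaced by substituents)
  + F → F:1
  + COCH3 → C:2 H:3 O:1
Element totals:
  C: 6
  H: 5
  F: 1
  O: 1
  S: 1

C6H5FOS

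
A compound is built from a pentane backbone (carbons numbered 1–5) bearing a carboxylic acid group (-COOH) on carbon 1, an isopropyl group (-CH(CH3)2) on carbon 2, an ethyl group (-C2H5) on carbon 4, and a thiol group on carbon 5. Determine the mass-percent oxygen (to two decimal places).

Atom tally by fragment:
  HOOCCH2 → C:2 H:3 O:2
  CH(CH(CH3)2) → C:4 H:8
  CH2 → C:1 H:2
  CH(C2H5) → C:3 H:6
  CH2SH → C:1 H:3 S:1
Element totals:
  C: 11
  H: 22
  O: 2
  S: 1
Molecular formula: C11H22O2S.
Molar mass = 218.355 g/mol.
Mass from O: 2 × 15.999 = 31.998 g/mol.
%O = 31.998 / 218.355 × 100 = 14.65%.

14.65%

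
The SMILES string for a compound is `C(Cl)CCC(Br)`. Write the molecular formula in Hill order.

C4H8BrCl

Atom tally by fragment:
  ClCH2 → C:1 H:2 Cl:1
  CH2 → C:1 H:2
  CH2 → C:1 H:2
  CH2Br → C:1 H:2 Br:1
Element totals:
  C: 4
  H: 8
  Br: 1
  Cl: 1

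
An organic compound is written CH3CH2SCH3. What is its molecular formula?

Atom tally by fragment:
  CH3 → C:1 H:3
  CH2SCH3 → C:2 H:5 S:1
Element totals:
  C: 3
  H: 8
  S: 1

C3H8S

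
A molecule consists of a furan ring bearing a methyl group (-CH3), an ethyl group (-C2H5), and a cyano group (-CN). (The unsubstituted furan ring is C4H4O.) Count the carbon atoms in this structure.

8

Atom tally by fragment:
  furan ring core → C:4 H:4 O:1
  (− 3 ring H displaced by substituents)
  + CH3 → C:1 H:3
  + C2H5 → C:2 H:5
  + CN → C:1 N:1
Element totals:
  C: 8
  H: 9
  N: 1
  O: 1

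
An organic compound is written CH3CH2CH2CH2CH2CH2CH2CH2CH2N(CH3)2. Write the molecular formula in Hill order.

C11H25N

Atom tally by fragment:
  CH3 → C:1 H:3
  CH2 → C:1 H:2
  CH2 → C:1 H:2
  CH2 → C:1 H:2
  CH2 → C:1 H:2
  CH2 → C:1 H:2
  CH2 → C:1 H:2
  CH2 → C:1 H:2
  CH2N(CH3)2 → C:3 H:8 N:1
Element totals:
  C: 11
  H: 25
  N: 1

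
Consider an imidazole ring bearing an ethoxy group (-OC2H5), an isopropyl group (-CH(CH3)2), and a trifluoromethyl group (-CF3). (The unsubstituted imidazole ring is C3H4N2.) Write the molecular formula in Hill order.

Atom tally by fragment:
  imidazole ring core → C:3 H:4 N:2
  (− 3 ring H displaced by substituents)
  + OC2H5 → C:2 H:5 O:1
  + CH(CH3)2 → C:3 H:7
  + CF3 → C:1 F:3
Element totals:
  C: 9
  H: 13
  F: 3
  N: 2
  O: 1

C9H13F3N2O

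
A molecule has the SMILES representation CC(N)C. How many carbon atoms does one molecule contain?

Atom tally by fragment:
  CH3 → C:1 H:3
  CH(NH2) → C:1 H:3 N:1
  CH3 → C:1 H:3
Element totals:
  C: 3
  H: 9
  N: 1

3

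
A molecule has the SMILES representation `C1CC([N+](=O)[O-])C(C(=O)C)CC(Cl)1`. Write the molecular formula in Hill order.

Atom tally by fragment:
  cyclohexane ring core → C:6 H:12
  (− 3 ring H displaced by substituents)
  + NO2 → N:1 O:2
  + COCH3 → C:2 H:3 O:1
  + Cl → Cl:1
Element totals:
  C: 8
  H: 12
  Cl: 1
  N: 1
  O: 3

C8H12ClNO3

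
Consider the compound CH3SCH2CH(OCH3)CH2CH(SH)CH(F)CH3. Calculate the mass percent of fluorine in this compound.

8.95%

Element totals:
  C: 8
  H: 17
  F: 1
  O: 1
  S: 2
Molecular formula: C8H17FOS2.
Molar mass = 212.341 g/mol.
Mass from F: 1 × 18.998 = 18.998 g/mol.
%F = 18.998 / 212.341 × 100 = 8.95%.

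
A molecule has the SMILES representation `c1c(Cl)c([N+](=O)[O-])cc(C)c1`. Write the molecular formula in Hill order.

Atom tally by fragment:
  benzene ring core → C:6 H:6
  (− 3 ring H displaced by substituents)
  + Cl → Cl:1
  + NO2 → N:1 O:2
  + CH3 → C:1 H:3
Element totals:
  C: 7
  H: 6
  Cl: 1
  N: 1
  O: 2

C7H6ClNO2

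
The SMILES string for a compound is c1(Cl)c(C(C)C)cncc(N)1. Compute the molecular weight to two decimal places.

170.64 g/mol

Atom tally by fragment:
  pyridine ring core → C:5 H:5 N:1
  (− 3 ring H displaced by substituents)
  + Cl → Cl:1
  + CH(CH3)2 → C:3 H:7
  + NH2 → N:1 H:2
Element totals:
  C: 8
  H: 11
  Cl: 1
  N: 2
Molecular formula: C8H11ClN2.
  M = 8(12.011) + 11(1.008) + 35.45 + 2(14.007)
    = 96.088 + 11.088 + 35.450 + 28.014 = 170.640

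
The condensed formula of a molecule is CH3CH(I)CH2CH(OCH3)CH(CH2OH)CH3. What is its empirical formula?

C8H17IO2

Atom tally by fragment:
  CH3 → C:1 H:3
  CH(I) → C:1 H:1 I:1
  CH2 → C:1 H:2
  CH(OCH3) → C:2 H:4 O:1
  CH(CH2OH) → C:2 H:4 O:1
  CH3 → C:1 H:3
Element totals:
  C: 8
  H: 17
  I: 1
  O: 2
Molecular formula: C8H17IO2.
gcd of subscripts (8, 17, 1, 2) = 1, so the empirical formula equals the molecular formula.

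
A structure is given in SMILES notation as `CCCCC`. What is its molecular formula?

C5H12

Atom tally by fragment:
  CH3 → C:1 H:3
  CH2 → C:1 H:2
  CH2 → C:1 H:2
  CH2 → C:1 H:2
  CH3 → C:1 H:3
Element totals:
  C: 5
  H: 12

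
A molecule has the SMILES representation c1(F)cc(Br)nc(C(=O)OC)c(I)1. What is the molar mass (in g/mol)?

359.92 g/mol

Atom tally by fragment:
  pyridine ring core → C:5 H:5 N:1
  (− 4 ring H displaced by substituents)
  + F → F:1
  + Br → Br:1
  + COOCH3 → C:2 H:3 O:2
  + I → I:1
Element totals:
  C: 7
  H: 4
  Br: 1
  F: 1
  I: 1
  N: 1
  O: 2
Molecular formula: C7H4BrFINO2.
  M = 7(12.011) + 4(1.008) + 79.904 + 18.998 + 126.904 + 14.007 + 2(15.999)
    = 84.077 + 4.032 + 79.904 + 18.998 + 126.904 + 14.007 + 31.998 = 359.920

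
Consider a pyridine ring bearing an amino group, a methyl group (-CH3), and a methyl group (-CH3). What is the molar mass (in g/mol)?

122.17 g/mol

Atom tally by fragment:
  pyridine ring core → C:5 H:5 N:1
  (− 3 ring H displaced by substituents)
  + NH2 → N:1 H:2
  + CH3 → C:1 H:3
  + CH3 → C:1 H:3
Element totals:
  C: 7
  H: 10
  N: 2
Molecular formula: C7H10N2.
  M = 7(12.011) + 10(1.008) + 2(14.007)
    = 84.077 + 10.080 + 28.014 = 122.171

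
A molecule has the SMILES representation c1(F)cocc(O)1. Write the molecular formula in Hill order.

Atom tally by fragment:
  furan ring core → C:4 H:4 O:1
  (− 2 ring H displaced by substituents)
  + F → F:1
  + OH → O:1 H:1
Element totals:
  C: 4
  H: 3
  F: 1
  O: 2

C4H3FO2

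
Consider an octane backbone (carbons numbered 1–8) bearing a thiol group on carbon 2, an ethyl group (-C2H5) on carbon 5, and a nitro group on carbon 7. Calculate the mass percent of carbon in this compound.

Atom tally by fragment:
  CH3 → C:1 H:3
  CH(SH) → C:1 H:2 S:1
  CH2 → C:1 H:2
  CH2 → C:1 H:2
  CH(C2H5) → C:3 H:6
  CH2 → C:1 H:2
  CH(NO2) → C:1 H:1 N:1 O:2
  CH3 → C:1 H:3
Element totals:
  C: 10
  H: 21
  N: 1
  O: 2
  S: 1
Molecular formula: C10H21NO2S.
Molar mass = 219.343 g/mol.
Mass from C: 10 × 12.011 = 120.110 g/mol.
%C = 120.110 / 219.343 × 100 = 54.76%.

54.76%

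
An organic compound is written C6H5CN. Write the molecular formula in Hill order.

C7H5N

Atom tally by fragment:
  benzene ring core → C:6 H:6
  (− 1 ring H displaced by substituents)
  + CN → C:1 N:1
Element totals:
  C: 7
  H: 5
  N: 1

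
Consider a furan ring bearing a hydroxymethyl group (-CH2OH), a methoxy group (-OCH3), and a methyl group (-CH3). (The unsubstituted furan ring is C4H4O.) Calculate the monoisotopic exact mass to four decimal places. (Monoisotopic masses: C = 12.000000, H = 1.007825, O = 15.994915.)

142.0630

Atom tally by fragment:
  furan ring core → C:4 H:4 O:1
  (− 3 ring H displaced by substituents)
  + CH2OH → C:1 H:3 O:1
  + OCH3 → C:1 H:3 O:1
  + CH3 → C:1 H:3
Element totals:
  C: 7
  H: 10
  O: 3
Molecular formula: C7H10O3.
  M = 7(12.0) + 10(1.007825) + 3(15.994915)
    = 84.000000 + 10.078250 + 47.984745 = 142.062995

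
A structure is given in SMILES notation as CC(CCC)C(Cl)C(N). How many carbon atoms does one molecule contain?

Atom tally by fragment:
  CH3 → C:1 H:3
  CH(CH2CH2CH3) → C:4 H:8
  CH(Cl) → C:1 H:1 Cl:1
  CH2NH2 → C:1 H:4 N:1
Element totals:
  C: 7
  H: 16
  Cl: 1
  N: 1

7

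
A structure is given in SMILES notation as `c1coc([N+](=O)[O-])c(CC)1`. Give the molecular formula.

C6H7NO3

Atom tally by fragment:
  furan ring core → C:4 H:4 O:1
  (− 2 ring H displaced by substituents)
  + NO2 → N:1 O:2
  + C2H5 → C:2 H:5
Element totals:
  C: 6
  H: 7
  N: 1
  O: 3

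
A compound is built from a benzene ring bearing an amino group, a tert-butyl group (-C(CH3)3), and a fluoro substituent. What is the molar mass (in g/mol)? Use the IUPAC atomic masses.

167.23 g/mol

Atom tally by fragment:
  benzene ring core → C:6 H:6
  (− 3 ring H displaced by substituents)
  + NH2 → N:1 H:2
  + C(CH3)3 → C:4 H:9
  + F → F:1
Element totals:
  C: 10
  H: 14
  F: 1
  N: 1
Molecular formula: C10H14FN.
  M = 10(12.011) + 14(1.008) + 18.998 + 14.007
    = 120.110 + 14.112 + 18.998 + 14.007 = 167.227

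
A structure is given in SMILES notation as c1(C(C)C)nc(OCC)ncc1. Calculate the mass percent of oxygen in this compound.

Atom tally by fragment:
  pyrimidine ring core → C:4 H:4 N:2
  (− 2 ring H displaced by substituents)
  + CH(CH3)2 → C:3 H:7
  + OC2H5 → C:2 H:5 O:1
Element totals:
  C: 9
  H: 14
  N: 2
  O: 1
Molecular formula: C9H14N2O.
Molar mass = 166.224 g/mol.
Mass from O: 1 × 15.999 = 15.999 g/mol.
%O = 15.999 / 166.224 × 100 = 9.62%.

9.62%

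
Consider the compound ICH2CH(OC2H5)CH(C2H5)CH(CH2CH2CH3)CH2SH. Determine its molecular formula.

C12H25IOS

Atom tally by fragment:
  ICH2 → C:1 H:2 I:1
  CH(OC2H5) → C:3 H:6 O:1
  CH(C2H5) → C:3 H:6
  CH(CH2CH2CH3) → C:4 H:8
  CH2SH → C:1 H:3 S:1
Element totals:
  C: 12
  H: 25
  I: 1
  O: 1
  S: 1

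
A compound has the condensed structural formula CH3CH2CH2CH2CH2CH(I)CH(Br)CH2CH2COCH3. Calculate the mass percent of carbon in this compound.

Atom tally by fragment:
  CH3 → C:1 H:3
  CH2 → C:1 H:2
  CH2 → C:1 H:2
  CH2 → C:1 H:2
  CH2 → C:1 H:2
  CH(I) → C:1 H:1 I:1
  CH(Br) → C:1 H:1 Br:1
  CH2 → C:1 H:2
  CH2COCH3 → C:3 H:5 O:1
Element totals:
  C: 11
  H: 20
  Br: 1
  I: 1
  O: 1
Molecular formula: C11H20BrIO.
Molar mass = 375.088 g/mol.
Mass from C: 11 × 12.011 = 132.121 g/mol.
%C = 132.121 / 375.088 × 100 = 35.22%.

35.22%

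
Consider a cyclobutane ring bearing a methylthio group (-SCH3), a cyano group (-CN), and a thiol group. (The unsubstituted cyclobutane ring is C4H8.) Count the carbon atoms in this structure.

Atom tally by fragment:
  cyclobutane ring core → C:4 H:8
  (− 3 ring H displaced by substituents)
  + SCH3 → C:1 H:3 S:1
  + CN → C:1 N:1
  + SH → S:1 H:1
Element totals:
  C: 6
  H: 9
  N: 1
  S: 2

6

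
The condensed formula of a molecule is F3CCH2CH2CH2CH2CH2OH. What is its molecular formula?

Element totals:
  C: 6
  H: 11
  F: 3
  O: 1

C6H11F3O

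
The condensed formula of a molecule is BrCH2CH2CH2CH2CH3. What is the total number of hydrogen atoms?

11

Element totals:
  C: 5
  H: 11
  Br: 1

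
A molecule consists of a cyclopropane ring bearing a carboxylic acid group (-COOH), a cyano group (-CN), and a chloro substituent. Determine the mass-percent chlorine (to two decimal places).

Atom tally by fragment:
  cyclopropane ring core → C:3 H:6
  (− 3 ring H displaced by substituents)
  + COOH → C:1 H:1 O:2
  + CN → C:1 N:1
  + Cl → Cl:1
Element totals:
  C: 5
  H: 4
  Cl: 1
  N: 1
  O: 2
Molecular formula: C5H4ClNO2.
Molar mass = 145.542 g/mol.
Mass from Cl: 1 × 35.45 = 35.450 g/mol.
%Cl = 35.450 / 145.542 × 100 = 24.36%.

24.36%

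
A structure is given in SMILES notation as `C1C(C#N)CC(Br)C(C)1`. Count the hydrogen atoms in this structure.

10

Atom tally by fragment:
  cyclopentane ring core → C:5 H:10
  (− 3 ring H displaced by substituents)
  + CN → C:1 N:1
  + Br → Br:1
  + CH3 → C:1 H:3
Element totals:
  C: 7
  H: 10
  Br: 1
  N: 1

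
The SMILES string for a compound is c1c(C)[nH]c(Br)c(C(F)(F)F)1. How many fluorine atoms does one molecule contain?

Atom tally by fragment:
  pyrrole ring core → C:4 H:5 N:1
  (− 3 ring H displaced by substituents)
  + CH3 → C:1 H:3
  + Br → Br:1
  + CF3 → C:1 F:3
Element totals:
  C: 6
  H: 5
  Br: 1
  F: 3
  N: 1

3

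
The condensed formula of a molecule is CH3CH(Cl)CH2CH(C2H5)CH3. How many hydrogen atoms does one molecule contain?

15

Atom tally by fragment:
  CH3 → C:1 H:3
  CH(Cl) → C:1 H:1 Cl:1
  CH2 → C:1 H:2
  CH(C2H5) → C:3 H:6
  CH3 → C:1 H:3
Element totals:
  C: 7
  H: 15
  Cl: 1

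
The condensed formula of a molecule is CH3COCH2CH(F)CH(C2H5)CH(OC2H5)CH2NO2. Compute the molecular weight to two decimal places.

249.28 g/mol

Atom tally by fragment:
  CH3COCH2 → C:3 H:5 O:1
  CH(F) → C:1 H:1 F:1
  CH(C2H5) → C:3 H:6
  CH(OC2H5) → C:3 H:6 O:1
  CH2NO2 → C:1 H:2 N:1 O:2
Element totals:
  C: 11
  H: 20
  F: 1
  N: 1
  O: 4
Molecular formula: C11H20FNO4.
  M = 11(12.011) + 20(1.008) + 18.998 + 14.007 + 4(15.999)
    = 132.121 + 20.160 + 18.998 + 14.007 + 63.996 = 249.282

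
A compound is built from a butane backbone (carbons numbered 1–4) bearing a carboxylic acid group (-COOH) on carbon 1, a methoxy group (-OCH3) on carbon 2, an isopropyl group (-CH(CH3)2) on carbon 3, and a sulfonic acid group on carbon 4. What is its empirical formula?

C9H18O6S

Atom tally by fragment:
  HOOCCH2 → C:2 H:3 O:2
  CH(OCH3) → C:2 H:4 O:1
  CH(CH(CH3)2) → C:4 H:8
  CH2SO3H → C:1 H:3 S:1 O:3
Element totals:
  C: 9
  H: 18
  O: 6
  S: 1
Molecular formula: C9H18O6S.
gcd of subscripts (9, 18, 6, 1) = 1, so the empirical formula equals the molecular formula.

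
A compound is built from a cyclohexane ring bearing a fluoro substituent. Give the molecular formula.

C6H11F

Atom tally by fragment:
  cyclohexane ring core → C:6 H:12
  (− 1 ring H displaced by substituents)
  + F → F:1
Element totals:
  C: 6
  H: 11
  F: 1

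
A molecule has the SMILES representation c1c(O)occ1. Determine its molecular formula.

C4H4O2

Atom tally by fragment:
  furan ring core → C:4 H:4 O:1
  (− 1 ring H displaced by substituents)
  + OH → O:1 H:1
Element totals:
  C: 4
  H: 4
  O: 2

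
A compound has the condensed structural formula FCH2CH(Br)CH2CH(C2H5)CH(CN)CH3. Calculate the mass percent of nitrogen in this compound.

Atom tally by fragment:
  FCH2 → C:1 H:2 F:1
  CH(Br) → C:1 H:1 Br:1
  CH2 → C:1 H:2
  CH(C2H5) → C:3 H:6
  CH(CN) → C:2 H:1 N:1
  CH3 → C:1 H:3
Element totals:
  C: 9
  H: 15
  Br: 1
  F: 1
  N: 1
Molecular formula: C9H15BrFN.
Molar mass = 236.128 g/mol.
Mass from N: 1 × 14.007 = 14.007 g/mol.
%N = 14.007 / 236.128 × 100 = 5.93%.

5.93%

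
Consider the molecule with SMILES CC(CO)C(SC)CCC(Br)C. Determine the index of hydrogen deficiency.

Atom tally by fragment:
  CH3 → C:1 H:3
  CH(CH2OH) → C:2 H:4 O:1
  CH(SCH3) → C:2 H:4 S:1
  CH2 → C:1 H:2
  CH2 → C:1 H:2
  CH(Br) → C:1 H:1 Br:1
  CH3 → C:1 H:3
Element totals:
  C: 9
  H: 19
  Br: 1
  O: 1
  S: 1
Molecular formula: C9H19BrOS.
DoU = (2C + 2 + N − H − X) / 2 = (2·9 + 2 + 0 − 19 − 1) / 2 = 0.

0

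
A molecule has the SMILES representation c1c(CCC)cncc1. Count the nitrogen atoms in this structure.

1

Atom tally by fragment:
  pyridine ring core → C:5 H:5 N:1
  (− 1 ring H displaced by substituents)
  + CH2CH2CH3 → C:3 H:7
Element totals:
  C: 8
  H: 11
  N: 1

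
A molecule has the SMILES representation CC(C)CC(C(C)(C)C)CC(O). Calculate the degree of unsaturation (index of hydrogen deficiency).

0

Atom tally by fragment:
  CH3 → C:1 H:3
  CH(CH3) → C:2 H:4
  CH2 → C:1 H:2
  CH(C(CH3)3) → C:5 H:10
  CH2 → C:1 H:2
  CH2OH → C:1 H:3 O:1
Element totals:
  C: 11
  H: 24
  O: 1
Molecular formula: C11H24O.
DoU = (2C + 2 + N − H − X) / 2 = (2·11 + 2 + 0 − 24 − 0) / 2 = 0.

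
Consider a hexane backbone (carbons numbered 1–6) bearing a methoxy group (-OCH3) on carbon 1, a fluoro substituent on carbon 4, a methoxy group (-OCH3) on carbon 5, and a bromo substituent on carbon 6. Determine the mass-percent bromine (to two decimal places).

Atom tally by fragment:
  CH3OCH2 → C:2 H:5 O:1
  CH2 → C:1 H:2
  CH2 → C:1 H:2
  CH(F) → C:1 H:1 F:1
  CH(OCH3) → C:2 H:4 O:1
  CH2Br → C:1 H:2 Br:1
Element totals:
  C: 8
  H: 16
  Br: 1
  F: 1
  O: 2
Molecular formula: C8H16BrFO2.
Molar mass = 243.116 g/mol.
Mass from Br: 1 × 79.904 = 79.904 g/mol.
%Br = 79.904 / 243.116 × 100 = 32.87%.

32.87%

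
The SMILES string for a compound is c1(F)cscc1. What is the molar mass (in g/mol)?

102.13 g/mol

Atom tally by fragment:
  thiophene ring core → C:4 H:4 S:1
  (− 1 ring H displaced by substituents)
  + F → F:1
Element totals:
  C: 4
  H: 3
  F: 1
  S: 1
Molecular formula: C4H3FS.
  M = 4(12.011) + 3(1.008) + 18.998 + 32.06
    = 48.044 + 3.024 + 18.998 + 32.060 = 102.126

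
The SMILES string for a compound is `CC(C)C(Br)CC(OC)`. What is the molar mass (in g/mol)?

Atom tally by fragment:
  CH3 → C:1 H:3
  CH(CH3) → C:2 H:4
  CH(Br) → C:1 H:1 Br:1
  CH2 → C:1 H:2
  CH2OCH3 → C:2 H:5 O:1
Element totals:
  C: 7
  H: 15
  Br: 1
  O: 1
Molecular formula: C7H15BrO.
  M = 7(12.011) + 15(1.008) + 79.904 + 15.999
    = 84.077 + 15.120 + 79.904 + 15.999 = 195.100

195.10 g/mol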